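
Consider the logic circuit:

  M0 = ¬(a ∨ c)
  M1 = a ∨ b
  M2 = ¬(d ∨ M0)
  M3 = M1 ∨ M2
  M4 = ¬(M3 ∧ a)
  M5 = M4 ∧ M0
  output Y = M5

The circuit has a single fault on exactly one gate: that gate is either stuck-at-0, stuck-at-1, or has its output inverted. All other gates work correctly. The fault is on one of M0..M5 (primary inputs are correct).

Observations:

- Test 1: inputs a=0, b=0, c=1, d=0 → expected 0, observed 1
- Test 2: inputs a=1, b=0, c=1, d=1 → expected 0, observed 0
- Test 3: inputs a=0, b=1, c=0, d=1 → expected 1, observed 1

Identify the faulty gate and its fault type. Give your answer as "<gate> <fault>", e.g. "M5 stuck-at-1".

M0 stuck-at-1

Fault-free values for test 1 (a=0, b=0, c=1, d=0): M0=0, M1=0, M2=1, M3=1, M4=1, M5=0, giving Y=0. Observed 1.
Test 1: faults giving observed 1 are {M0 stuck-at-1, M0 inverted output, M5 stuck-at-1, M5 inverted output}.
Test 2 (a=1, b=0, c=1, d=1): fault-free M0=0, M1=1, M2=0, M3=1, M4=0, M5=0 → 0; observed 0. Eliminates M5 stuck-at-1, M5 inverted output.
Test 3 (a=0, b=1, c=0, d=1): fault-free M0=1, M1=1, M2=0, M3=1, M4=1, M5=1 → 1; observed 1. Eliminates M0 inverted output.
Only M0 stuck-at-1 is consistent with every test.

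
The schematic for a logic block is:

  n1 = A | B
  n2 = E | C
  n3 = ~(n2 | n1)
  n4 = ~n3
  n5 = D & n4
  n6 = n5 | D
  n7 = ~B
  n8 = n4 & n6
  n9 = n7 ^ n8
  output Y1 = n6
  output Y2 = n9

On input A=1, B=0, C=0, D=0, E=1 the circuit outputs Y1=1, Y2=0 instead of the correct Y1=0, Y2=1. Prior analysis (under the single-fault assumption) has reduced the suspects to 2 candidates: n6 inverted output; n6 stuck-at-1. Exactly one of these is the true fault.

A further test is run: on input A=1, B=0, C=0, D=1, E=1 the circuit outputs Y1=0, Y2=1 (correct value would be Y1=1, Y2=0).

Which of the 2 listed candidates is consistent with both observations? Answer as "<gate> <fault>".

Evaluate each candidate on input A=1, B=0, C=0, D=1, E=1:
  n6 inverted output: n1=1, n2=1, n3=0, n4=1, n5=1, n6=0 [inverted output], n7=1, n8=0, n9=1 → Y1=0, Y2=1 — matches
  n6 stuck-at-1: n1=1, n2=1, n3=0, n4=1, n5=1, n6=1 [stuck-at-1], n7=1, n8=1, n9=0 → Y1=1, Y2=0 — eliminated
Only n6 inverted output reproduces the observed Y1=0, Y2=1.

n6 inverted output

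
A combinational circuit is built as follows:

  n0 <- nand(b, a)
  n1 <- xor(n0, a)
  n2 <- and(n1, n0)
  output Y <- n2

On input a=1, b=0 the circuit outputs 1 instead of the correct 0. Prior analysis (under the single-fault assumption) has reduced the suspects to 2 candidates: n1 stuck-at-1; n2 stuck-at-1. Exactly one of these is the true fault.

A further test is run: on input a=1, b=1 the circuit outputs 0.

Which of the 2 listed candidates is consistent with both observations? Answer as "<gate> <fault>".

n1 stuck-at-1

Evaluate each candidate on input a=1, b=1:
  n1 stuck-at-1: n0=0, n1=1 [stuck-at-1], n2=0 → 0 — matches
  n2 stuck-at-1: n0=0, n1=1, n2=1 [stuck-at-1] → 1 — eliminated
Only n1 stuck-at-1 reproduces the observed 0.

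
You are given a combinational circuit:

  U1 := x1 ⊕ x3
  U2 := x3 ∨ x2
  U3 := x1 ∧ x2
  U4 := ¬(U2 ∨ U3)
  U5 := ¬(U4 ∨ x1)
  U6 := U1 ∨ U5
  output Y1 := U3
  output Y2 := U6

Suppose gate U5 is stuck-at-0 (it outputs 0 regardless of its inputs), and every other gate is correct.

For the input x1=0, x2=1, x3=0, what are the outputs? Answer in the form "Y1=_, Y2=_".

Propagate with U5 forced: U1=0, U2=1, U3=0, U4=0, U5=0 [stuck-at-0], U6=0.
So the outputs are Y1=0, Y2=0. (Without the fault they would be Y1=0, Y2=1.)

Y1=0, Y2=0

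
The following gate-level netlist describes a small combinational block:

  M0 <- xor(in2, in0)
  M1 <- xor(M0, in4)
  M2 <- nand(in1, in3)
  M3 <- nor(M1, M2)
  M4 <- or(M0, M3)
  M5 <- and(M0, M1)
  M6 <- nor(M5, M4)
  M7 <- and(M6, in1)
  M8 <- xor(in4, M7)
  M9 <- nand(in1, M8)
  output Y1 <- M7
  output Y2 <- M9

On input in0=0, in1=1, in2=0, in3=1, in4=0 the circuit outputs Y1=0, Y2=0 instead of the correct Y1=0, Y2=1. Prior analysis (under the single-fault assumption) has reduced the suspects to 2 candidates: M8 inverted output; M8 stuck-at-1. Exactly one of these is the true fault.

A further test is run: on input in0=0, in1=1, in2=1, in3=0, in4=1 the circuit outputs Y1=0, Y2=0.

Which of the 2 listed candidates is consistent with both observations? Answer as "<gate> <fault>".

Evaluate each candidate on input in0=0, in1=1, in2=1, in3=0, in4=1:
  M8 inverted output: M0=1, M1=0, M2=1, M3=0, M4=1, M5=0, M6=0, M7=0, M8=0 [inverted output], M9=1 → Y1=0, Y2=1 — eliminated
  M8 stuck-at-1: M0=1, M1=0, M2=1, M3=0, M4=1, M5=0, M6=0, M7=0, M8=1 [stuck-at-1], M9=0 → Y1=0, Y2=0 — matches
Only M8 stuck-at-1 reproduces the observed Y1=0, Y2=0.

M8 stuck-at-1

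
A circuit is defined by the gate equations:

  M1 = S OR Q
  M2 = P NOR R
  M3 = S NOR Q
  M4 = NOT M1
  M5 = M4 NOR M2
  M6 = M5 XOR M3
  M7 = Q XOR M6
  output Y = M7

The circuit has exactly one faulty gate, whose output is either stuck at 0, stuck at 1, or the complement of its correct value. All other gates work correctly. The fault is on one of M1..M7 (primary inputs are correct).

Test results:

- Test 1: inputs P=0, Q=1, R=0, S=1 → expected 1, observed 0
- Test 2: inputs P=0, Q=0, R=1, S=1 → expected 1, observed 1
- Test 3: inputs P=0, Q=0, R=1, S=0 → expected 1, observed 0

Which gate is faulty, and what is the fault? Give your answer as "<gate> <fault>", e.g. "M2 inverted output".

M5 stuck-at-1

Fault-free values for test 1 (P=0, Q=1, R=0, S=1): M1=1, M2=1, M3=0, M4=0, M5=0, M6=0, M7=1, giving Y=1. Observed 0.
Test 1: faults giving observed 0 are {M2 stuck-at-0, M2 inverted output, M3 stuck-at-1, M3 inverted output, M5 stuck-at-1, M5 inverted output, M6 stuck-at-1, M6 inverted output, M7 stuck-at-0, M7 inverted output}.
Test 2 (P=0, Q=0, R=1, S=1): fault-free M1=1, M2=0, M3=0, M4=0, M5=1, M6=1, M7=1 → 1; observed 1. Eliminates M2 inverted output, M3 stuck-at-1, M3 inverted output, M5 inverted output, M6 inverted output, M7 stuck-at-0, M7 inverted output.
Test 3 (P=0, Q=0, R=1, S=0): fault-free M1=0, M2=0, M3=1, M4=1, M5=0, M6=1, M7=1 → 1; observed 0. Eliminates M2 stuck-at-0, M6 stuck-at-1.
Only M5 stuck-at-1 is consistent with every test.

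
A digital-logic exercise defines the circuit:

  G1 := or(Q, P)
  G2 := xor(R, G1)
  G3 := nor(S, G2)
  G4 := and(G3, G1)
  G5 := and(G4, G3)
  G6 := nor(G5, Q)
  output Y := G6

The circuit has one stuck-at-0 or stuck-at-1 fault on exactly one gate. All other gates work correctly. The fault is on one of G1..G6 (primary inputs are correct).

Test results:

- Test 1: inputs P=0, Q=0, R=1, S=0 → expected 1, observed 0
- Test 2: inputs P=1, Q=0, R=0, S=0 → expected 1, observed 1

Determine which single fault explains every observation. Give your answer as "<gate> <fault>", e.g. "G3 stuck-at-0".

Fault-free values for test 1 (P=0, Q=0, R=1, S=0): G1=0, G2=1, G3=0, G4=0, G5=0, G6=1, giving Y=1. Observed 0.
Test 1: faults giving observed 0 are {G1 stuck-at-1, G5 stuck-at-1, G6 stuck-at-0}.
Test 2 (P=1, Q=0, R=0, S=0): fault-free G1=1, G2=1, G3=0, G4=0, G5=0, G6=1 → 1; observed 1. Eliminates G5 stuck-at-1, G6 stuck-at-0.
Only G1 stuck-at-1 is consistent with every test.

G1 stuck-at-1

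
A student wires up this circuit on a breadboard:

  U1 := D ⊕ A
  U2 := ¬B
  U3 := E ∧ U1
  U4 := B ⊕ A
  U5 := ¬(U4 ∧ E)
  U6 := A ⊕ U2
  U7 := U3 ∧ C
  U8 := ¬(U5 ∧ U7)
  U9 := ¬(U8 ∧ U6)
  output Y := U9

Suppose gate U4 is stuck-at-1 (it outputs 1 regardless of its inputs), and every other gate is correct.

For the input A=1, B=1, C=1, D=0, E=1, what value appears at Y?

Propagate with U4 forced: U1=1, U2=0, U3=1, U4=1 [stuck-at-1], U5=0, U6=1, U7=1, U8=1, U9=0.
So Y = 0. (Without the fault it would be 1.)

0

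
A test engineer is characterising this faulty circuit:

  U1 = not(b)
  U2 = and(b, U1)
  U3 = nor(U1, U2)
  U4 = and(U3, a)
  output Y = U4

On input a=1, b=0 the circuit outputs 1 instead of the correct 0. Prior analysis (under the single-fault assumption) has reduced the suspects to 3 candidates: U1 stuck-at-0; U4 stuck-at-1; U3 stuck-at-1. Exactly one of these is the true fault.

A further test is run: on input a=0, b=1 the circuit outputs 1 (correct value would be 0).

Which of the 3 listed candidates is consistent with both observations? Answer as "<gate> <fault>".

U4 stuck-at-1

Evaluate each candidate on input a=0, b=1:
  U1 stuck-at-0: U1=0 [stuck-at-0], U2=0, U3=1, U4=0 → 0 — eliminated
  U4 stuck-at-1: U1=0, U2=0, U3=1, U4=1 [stuck-at-1] → 1 — matches
  U3 stuck-at-1: U1=0, U2=0, U3=1 [stuck-at-1], U4=0 → 0 — eliminated
Only U4 stuck-at-1 reproduces the observed 1.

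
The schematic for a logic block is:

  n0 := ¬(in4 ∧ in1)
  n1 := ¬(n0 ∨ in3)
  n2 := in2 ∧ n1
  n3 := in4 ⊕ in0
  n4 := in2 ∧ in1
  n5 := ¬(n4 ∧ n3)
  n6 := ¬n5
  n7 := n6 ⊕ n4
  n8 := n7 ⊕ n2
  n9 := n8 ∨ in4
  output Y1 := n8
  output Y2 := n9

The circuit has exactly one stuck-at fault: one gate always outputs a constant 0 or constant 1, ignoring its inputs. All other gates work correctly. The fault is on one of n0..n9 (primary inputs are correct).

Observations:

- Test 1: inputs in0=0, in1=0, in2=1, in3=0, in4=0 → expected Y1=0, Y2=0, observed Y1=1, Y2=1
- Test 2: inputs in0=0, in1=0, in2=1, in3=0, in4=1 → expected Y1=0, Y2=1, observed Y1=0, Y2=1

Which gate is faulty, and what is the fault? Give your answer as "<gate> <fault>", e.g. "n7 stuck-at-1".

n4 stuck-at-1

Fault-free values for test 1 (in0=0, in1=0, in2=1, in3=0, in4=0): n0=1, n1=0, n2=0, n3=0, n4=0, n5=1, n6=0, n7=0, n8=0, n9=0, giving Y1=0, Y2=0. Observed Y1=1, Y2=1.
Test 1: faults giving observed Y1=1, Y2=1 are {n0 stuck-at-0, n1 stuck-at-1, n2 stuck-at-1, n4 stuck-at-1, n5 stuck-at-0, n6 stuck-at-1, n7 stuck-at-1, n8 stuck-at-1}.
Test 2 (in0=0, in1=0, in2=1, in3=0, in4=1): fault-free n0=1, n1=0, n2=0, n3=1, n4=0, n5=1, n6=0, n7=0, n8=0, n9=1 → Y1=0, Y2=1; observed Y1=0, Y2=1. Eliminates n0 stuck-at-0, n1 stuck-at-1, n2 stuck-at-1, n5 stuck-at-0, n6 stuck-at-1, n7 stuck-at-1, n8 stuck-at-1.
Only n4 stuck-at-1 is consistent with every test.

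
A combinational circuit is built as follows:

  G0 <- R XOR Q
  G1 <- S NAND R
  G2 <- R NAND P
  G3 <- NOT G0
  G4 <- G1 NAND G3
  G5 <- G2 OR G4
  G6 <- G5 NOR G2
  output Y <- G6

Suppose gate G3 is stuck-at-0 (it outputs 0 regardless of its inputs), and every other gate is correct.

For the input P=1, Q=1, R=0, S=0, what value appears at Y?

0

Propagate with G3 forced: G0=1, G1=1, G2=1, G3=0 [stuck-at-0], G4=1, G5=1, G6=0.
So Y = 0. (Same as the fault-free value — the fault is masked on this input.)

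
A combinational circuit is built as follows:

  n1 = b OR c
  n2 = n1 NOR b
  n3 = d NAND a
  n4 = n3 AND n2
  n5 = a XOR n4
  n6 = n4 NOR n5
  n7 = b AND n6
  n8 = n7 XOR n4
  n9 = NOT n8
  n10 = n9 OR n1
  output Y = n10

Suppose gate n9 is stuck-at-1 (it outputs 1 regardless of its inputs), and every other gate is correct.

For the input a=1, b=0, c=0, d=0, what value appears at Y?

Propagate with n9 forced: n1=0, n2=1, n3=1, n4=1, n5=0, n6=0, n7=0, n8=1, n9=1 [stuck-at-1], n10=1.
So Y = 1. (Without the fault it would be 0.)

1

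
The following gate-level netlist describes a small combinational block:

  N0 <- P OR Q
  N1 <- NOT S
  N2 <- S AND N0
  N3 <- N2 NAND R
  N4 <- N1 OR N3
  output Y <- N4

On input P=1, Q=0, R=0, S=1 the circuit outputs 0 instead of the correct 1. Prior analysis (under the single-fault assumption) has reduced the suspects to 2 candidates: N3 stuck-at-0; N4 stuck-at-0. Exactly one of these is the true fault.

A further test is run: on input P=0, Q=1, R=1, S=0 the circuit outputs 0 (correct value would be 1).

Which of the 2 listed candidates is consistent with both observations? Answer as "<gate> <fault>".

N4 stuck-at-0

Evaluate each candidate on input P=0, Q=1, R=1, S=0:
  N3 stuck-at-0: N0=1, N1=1, N2=0, N3=0 [stuck-at-0], N4=1 → 1 — eliminated
  N4 stuck-at-0: N0=1, N1=1, N2=0, N3=1, N4=0 [stuck-at-0] → 0 — matches
Only N4 stuck-at-0 reproduces the observed 0.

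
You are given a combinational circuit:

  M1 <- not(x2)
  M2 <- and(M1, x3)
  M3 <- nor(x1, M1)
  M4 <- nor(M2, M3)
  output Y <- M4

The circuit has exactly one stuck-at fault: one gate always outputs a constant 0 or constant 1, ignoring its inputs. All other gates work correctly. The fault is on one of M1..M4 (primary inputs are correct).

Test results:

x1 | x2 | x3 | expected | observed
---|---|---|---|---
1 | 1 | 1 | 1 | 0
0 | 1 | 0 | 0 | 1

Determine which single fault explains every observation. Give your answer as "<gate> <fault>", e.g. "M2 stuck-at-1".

M1 stuck-at-1

Fault-free values for test 1 (x1=1, x2=1, x3=1): M1=0, M2=0, M3=0, M4=1, giving Y=1. Observed 0.
Test 1: faults giving observed 0 are {M1 stuck-at-1, M2 stuck-at-1, M3 stuck-at-1, M4 stuck-at-0}.
Test 2 (x1=0, x2=1, x3=0): fault-free M1=0, M2=0, M3=1, M4=0 → 0; observed 1. Eliminates M2 stuck-at-1, M3 stuck-at-1, M4 stuck-at-0.
Only M1 stuck-at-1 is consistent with every test.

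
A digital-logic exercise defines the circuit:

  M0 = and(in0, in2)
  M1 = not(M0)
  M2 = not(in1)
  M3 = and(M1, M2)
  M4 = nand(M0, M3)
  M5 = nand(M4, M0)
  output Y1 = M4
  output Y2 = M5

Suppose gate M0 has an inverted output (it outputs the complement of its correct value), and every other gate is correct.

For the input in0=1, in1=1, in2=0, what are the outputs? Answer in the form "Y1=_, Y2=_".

Y1=1, Y2=0

Propagate with M0 forced: M0=1 [inverted output], M1=0, M2=0, M3=0, M4=1, M5=0.
So the outputs are Y1=1, Y2=0. (Without the fault they would be Y1=1, Y2=1.)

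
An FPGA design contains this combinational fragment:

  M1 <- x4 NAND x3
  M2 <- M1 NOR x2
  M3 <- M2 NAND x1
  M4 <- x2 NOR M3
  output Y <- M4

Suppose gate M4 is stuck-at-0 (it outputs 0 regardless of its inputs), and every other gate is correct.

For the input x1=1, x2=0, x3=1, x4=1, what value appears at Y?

0

Propagate with M4 forced: M1=0, M2=1, M3=0, M4=0 [stuck-at-0].
So Y = 0. (Without the fault it would be 1.)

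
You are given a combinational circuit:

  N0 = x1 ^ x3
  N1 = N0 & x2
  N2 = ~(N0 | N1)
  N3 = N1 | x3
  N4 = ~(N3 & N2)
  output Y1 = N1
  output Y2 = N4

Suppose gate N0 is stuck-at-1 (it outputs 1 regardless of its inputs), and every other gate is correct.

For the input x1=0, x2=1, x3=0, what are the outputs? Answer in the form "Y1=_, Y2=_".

Y1=1, Y2=1

Propagate with N0 forced: N0=1 [stuck-at-1], N1=1, N2=0, N3=1, N4=1.
So the outputs are Y1=1, Y2=1. (Without the fault they would be Y1=0, Y2=1.)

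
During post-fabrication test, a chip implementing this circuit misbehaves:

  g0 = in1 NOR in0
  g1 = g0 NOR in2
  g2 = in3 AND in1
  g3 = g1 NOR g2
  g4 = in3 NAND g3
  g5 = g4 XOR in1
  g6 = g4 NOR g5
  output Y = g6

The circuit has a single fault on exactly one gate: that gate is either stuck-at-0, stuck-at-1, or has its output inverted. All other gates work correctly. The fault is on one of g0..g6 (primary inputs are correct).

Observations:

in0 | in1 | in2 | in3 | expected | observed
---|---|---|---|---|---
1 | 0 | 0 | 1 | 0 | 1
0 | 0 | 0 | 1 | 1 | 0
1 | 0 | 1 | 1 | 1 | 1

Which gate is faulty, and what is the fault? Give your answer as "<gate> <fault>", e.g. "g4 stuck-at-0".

Fault-free values for test 1 (in0=1, in1=0, in2=0, in3=1): g0=0, g1=1, g2=0, g3=0, g4=1, g5=1, g6=0, giving Y=0. Observed 1.
Test 1: faults giving observed 1 are {g0 stuck-at-1, g0 inverted output, g1 stuck-at-0, g1 inverted output, g3 stuck-at-1, g3 inverted output, g4 stuck-at-0, g4 inverted output, g6 stuck-at-1, g6 inverted output}.
Test 2 (in0=0, in1=0, in2=0, in3=1): fault-free g0=1, g1=0, g2=0, g3=1, g4=0, g5=0, g6=1 → 1; observed 0. Eliminates g0 stuck-at-1, g1 stuck-at-0, g3 stuck-at-1, g4 stuck-at-0, g6 stuck-at-1.
Test 3 (in0=1, in1=0, in2=1, in3=1): fault-free g0=0, g1=0, g2=0, g3=1, g4=0, g5=0, g6=1 → 1; observed 1. Eliminates g1 inverted output, g3 inverted output, g4 inverted output, g6 inverted output.
Only g0 inverted output is consistent with every test.

g0 inverted output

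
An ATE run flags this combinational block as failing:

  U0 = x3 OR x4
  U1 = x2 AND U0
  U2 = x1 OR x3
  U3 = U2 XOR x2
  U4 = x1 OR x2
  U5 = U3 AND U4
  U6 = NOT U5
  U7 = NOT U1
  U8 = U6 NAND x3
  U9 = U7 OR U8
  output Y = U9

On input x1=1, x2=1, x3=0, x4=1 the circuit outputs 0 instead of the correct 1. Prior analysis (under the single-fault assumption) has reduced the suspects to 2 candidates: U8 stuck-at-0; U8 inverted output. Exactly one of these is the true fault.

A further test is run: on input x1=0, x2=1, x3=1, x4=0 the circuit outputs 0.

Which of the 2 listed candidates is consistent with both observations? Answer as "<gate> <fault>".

Evaluate each candidate on input x1=0, x2=1, x3=1, x4=0:
  U8 stuck-at-0: U0=1, U1=1, U2=1, U3=0, U4=1, U5=0, U6=1, U7=0, U8=0 [stuck-at-0], U9=0 → 0 — matches
  U8 inverted output: U0=1, U1=1, U2=1, U3=0, U4=1, U5=0, U6=1, U7=0, U8=1 [inverted output], U9=1 → 1 — eliminated
Only U8 stuck-at-0 reproduces the observed 0.

U8 stuck-at-0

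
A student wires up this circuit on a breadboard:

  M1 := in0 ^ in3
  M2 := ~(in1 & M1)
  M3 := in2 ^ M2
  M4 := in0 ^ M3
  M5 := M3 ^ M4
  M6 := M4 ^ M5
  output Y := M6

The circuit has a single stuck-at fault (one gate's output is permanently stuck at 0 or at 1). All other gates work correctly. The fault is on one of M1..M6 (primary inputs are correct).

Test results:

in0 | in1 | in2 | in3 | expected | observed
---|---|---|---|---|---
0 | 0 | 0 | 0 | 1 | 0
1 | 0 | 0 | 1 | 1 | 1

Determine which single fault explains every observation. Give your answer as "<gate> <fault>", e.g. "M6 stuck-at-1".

Fault-free values for test 1 (in0=0, in1=0, in2=0, in3=0): M1=0, M2=1, M3=1, M4=1, M5=0, M6=1, giving Y=1. Observed 0.
Test 1: faults giving observed 0 are {M2 stuck-at-0, M3 stuck-at-0, M5 stuck-at-1, M6 stuck-at-0}.
Test 2 (in0=1, in1=0, in2=0, in3=1): fault-free M1=0, M2=1, M3=1, M4=0, M5=1, M6=1 → 1; observed 1. Eliminates M2 stuck-at-0, M3 stuck-at-0, M6 stuck-at-0.
Only M5 stuck-at-1 is consistent with every test.

M5 stuck-at-1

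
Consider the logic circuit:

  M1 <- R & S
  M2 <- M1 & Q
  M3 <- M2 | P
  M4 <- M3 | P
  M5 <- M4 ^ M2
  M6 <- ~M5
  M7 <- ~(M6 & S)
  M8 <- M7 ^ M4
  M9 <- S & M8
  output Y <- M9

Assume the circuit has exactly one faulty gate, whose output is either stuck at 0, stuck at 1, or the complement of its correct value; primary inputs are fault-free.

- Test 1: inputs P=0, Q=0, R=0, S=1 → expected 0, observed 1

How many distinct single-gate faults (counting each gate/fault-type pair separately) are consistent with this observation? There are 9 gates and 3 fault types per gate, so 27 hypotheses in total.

Fault-free: M1=0, M2=0, M3=0, M4=0, M5=0, M6=1, M7=0, M8=0, M9=0 → 0. Observed 1.
  M1: none of the 3 fault types match ✗
  M2: stuck-at-1, inverted output ✓; others ✗
  M3: none of the 3 fault types match ✗
  M4: none of the 3 fault types match ✗
  M5: stuck-at-1, inverted output ✓; others ✗
  M6: stuck-at-0, inverted output ✓; others ✗
  M7: stuck-at-1, inverted output ✓; others ✗
  M8: stuck-at-1, inverted output ✓; others ✗
  M9: stuck-at-1, inverted output ✓; others ✗
Consistent faults: {M2 stuck-at-1, M2 inverted output, M5 stuck-at-1, M5 inverted output, M6 stuck-at-0, M6 inverted output, M7 stuck-at-1, M7 inverted output, M8 stuck-at-1, M8 inverted output, M9 stuck-at-1, M9 inverted output} — 12 in all.

12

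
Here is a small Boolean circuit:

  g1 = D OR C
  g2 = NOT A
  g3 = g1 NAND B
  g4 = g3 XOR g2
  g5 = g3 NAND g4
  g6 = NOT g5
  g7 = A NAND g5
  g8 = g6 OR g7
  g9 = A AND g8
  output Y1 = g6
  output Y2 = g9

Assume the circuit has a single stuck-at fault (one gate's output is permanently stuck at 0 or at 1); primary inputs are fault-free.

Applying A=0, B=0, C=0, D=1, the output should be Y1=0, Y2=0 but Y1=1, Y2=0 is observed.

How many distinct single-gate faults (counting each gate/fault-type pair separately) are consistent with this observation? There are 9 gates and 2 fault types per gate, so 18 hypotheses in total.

4

Fault-free: g1=1, g2=1, g3=1, g4=0, g5=1, g6=0, g7=1, g8=1, g9=0 → Y1=0, Y2=0. Observed Y1=1, Y2=0.
  g1: none of the 2 fault types match ✗
  g2: stuck-at-0 ✓; others ✗
  g3: none of the 2 fault types match ✗
  g4: stuck-at-1 ✓; others ✗
  g5: stuck-at-0 ✓; others ✗
  g6: stuck-at-1 ✓; others ✗
  g7: none of the 2 fault types match ✗
  g8: none of the 2 fault types match ✗
  g9: none of the 2 fault types match ✗
Consistent faults: {g2 stuck-at-0, g4 stuck-at-1, g5 stuck-at-0, g6 stuck-at-1} — 4 in all.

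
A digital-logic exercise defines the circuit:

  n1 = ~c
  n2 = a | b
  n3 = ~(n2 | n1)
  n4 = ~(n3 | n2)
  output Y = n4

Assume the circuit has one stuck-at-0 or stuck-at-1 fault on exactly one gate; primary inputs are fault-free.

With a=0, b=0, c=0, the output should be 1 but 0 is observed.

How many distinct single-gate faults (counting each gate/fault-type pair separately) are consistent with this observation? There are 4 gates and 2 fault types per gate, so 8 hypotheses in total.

4

Fault-free: n1=1, n2=0, n3=0, n4=1 → 1. Observed 0.
  n1 stuck-at-0: output 0 ✓
  n1 stuck-at-1: output 1 ✗
  n2 stuck-at-0: output 1 ✗
  n2 stuck-at-1: output 0 ✓
  n3 stuck-at-0: output 1 ✗
  n3 stuck-at-1: output 0 ✓
  n4 stuck-at-0: output 0 ✓
  n4 stuck-at-1: output 1 ✗
Consistent faults: {n1 stuck-at-0, n2 stuck-at-1, n3 stuck-at-1, n4 stuck-at-0} — 4 in all.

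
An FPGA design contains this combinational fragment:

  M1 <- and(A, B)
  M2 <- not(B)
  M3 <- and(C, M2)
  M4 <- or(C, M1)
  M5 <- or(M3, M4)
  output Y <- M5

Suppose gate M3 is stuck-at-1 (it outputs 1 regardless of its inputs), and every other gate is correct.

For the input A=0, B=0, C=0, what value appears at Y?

1

Propagate with M3 forced: M1=0, M2=1, M3=1 [stuck-at-1], M4=0, M5=1.
So Y = 1. (Without the fault it would be 0.)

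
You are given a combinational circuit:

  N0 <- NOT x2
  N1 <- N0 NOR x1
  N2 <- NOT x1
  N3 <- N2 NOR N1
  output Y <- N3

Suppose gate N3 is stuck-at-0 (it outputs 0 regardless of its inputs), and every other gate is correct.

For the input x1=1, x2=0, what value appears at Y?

Propagate with N3 forced: N0=1, N1=0, N2=0, N3=0 [stuck-at-0].
So Y = 0. (Without the fault it would be 1.)

0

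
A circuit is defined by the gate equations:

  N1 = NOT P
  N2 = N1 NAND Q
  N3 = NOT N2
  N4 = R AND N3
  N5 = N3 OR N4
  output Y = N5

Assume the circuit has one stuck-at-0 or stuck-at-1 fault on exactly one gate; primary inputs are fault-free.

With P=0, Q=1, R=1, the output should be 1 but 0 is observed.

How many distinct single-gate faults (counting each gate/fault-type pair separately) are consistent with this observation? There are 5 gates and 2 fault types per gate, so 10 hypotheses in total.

Fault-free: N1=1, N2=0, N3=1, N4=1, N5=1 → 1. Observed 0.
  N1 stuck-at-0: output 0 ✓
  N1 stuck-at-1: output 1 ✗
  N2 stuck-at-0: output 1 ✗
  N2 stuck-at-1: output 0 ✓
  N3 stuck-at-0: output 0 ✓
  N3 stuck-at-1: output 1 ✗
  N4 stuck-at-0: output 1 ✗
  N4 stuck-at-1: output 1 ✗
  N5 stuck-at-0: output 0 ✓
  N5 stuck-at-1: output 1 ✗
Consistent faults: {N1 stuck-at-0, N2 stuck-at-1, N3 stuck-at-0, N5 stuck-at-0} — 4 in all.

4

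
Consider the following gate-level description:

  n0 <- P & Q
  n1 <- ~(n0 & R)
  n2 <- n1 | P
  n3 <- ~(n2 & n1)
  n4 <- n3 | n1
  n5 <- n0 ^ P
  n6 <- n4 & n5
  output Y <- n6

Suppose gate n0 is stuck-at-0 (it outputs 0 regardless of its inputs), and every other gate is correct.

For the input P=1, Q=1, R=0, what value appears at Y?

1

Propagate with n0 forced: n0=0 [stuck-at-0], n1=1, n2=1, n3=0, n4=1, n5=1, n6=1.
So Y = 1. (Without the fault it would be 0.)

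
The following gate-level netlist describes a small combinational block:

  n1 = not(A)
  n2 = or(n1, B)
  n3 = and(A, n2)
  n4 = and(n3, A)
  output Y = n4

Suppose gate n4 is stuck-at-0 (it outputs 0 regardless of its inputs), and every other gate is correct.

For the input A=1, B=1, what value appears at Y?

0

Propagate with n4 forced: n1=0, n2=1, n3=1, n4=0 [stuck-at-0].
So Y = 0. (Without the fault it would be 1.)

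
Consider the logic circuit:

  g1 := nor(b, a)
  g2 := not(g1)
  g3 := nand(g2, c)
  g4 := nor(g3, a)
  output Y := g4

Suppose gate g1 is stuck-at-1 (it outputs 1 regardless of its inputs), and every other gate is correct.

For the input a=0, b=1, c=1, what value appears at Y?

Propagate with g1 forced: g1=1 [stuck-at-1], g2=0, g3=1, g4=0.
So Y = 0. (Without the fault it would be 1.)

0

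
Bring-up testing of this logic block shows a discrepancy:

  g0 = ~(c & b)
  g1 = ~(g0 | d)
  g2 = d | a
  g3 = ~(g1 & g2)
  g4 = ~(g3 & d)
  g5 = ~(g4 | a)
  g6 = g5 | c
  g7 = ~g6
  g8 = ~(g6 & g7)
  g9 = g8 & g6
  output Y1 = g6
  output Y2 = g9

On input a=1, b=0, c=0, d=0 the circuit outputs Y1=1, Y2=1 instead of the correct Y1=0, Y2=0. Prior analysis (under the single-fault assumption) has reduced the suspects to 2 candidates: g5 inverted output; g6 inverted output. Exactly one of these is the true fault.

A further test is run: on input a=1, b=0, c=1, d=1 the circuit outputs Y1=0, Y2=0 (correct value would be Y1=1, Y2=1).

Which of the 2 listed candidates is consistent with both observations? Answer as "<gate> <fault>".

Evaluate each candidate on input a=1, b=0, c=1, d=1:
  g5 inverted output: g0=1, g1=0, g2=1, g3=1, g4=0, g5=1 [inverted output], g6=1, g7=0, g8=1, g9=1 → Y1=1, Y2=1 — eliminated
  g6 inverted output: g0=1, g1=0, g2=1, g3=1, g4=0, g5=0, g6=0 [inverted output], g7=1, g8=1, g9=0 → Y1=0, Y2=0 — matches
Only g6 inverted output reproduces the observed Y1=0, Y2=0.

g6 inverted output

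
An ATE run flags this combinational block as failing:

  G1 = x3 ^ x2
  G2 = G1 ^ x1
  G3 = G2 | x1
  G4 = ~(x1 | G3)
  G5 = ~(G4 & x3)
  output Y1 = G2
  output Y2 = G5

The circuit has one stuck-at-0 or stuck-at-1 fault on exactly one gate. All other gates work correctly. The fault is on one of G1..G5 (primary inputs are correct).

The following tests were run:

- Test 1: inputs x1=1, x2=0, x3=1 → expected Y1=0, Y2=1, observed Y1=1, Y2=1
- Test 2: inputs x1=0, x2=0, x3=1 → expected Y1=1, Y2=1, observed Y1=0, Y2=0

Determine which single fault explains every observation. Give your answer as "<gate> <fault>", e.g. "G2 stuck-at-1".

G1 stuck-at-0

Fault-free values for test 1 (x1=1, x2=0, x3=1): G1=1, G2=0, G3=1, G4=0, G5=1, giving Y1=0, Y2=1. Observed Y1=1, Y2=1.
Test 1: faults giving observed Y1=1, Y2=1 are {G1 stuck-at-0, G2 stuck-at-1}.
Test 2 (x1=0, x2=0, x3=1): fault-free G1=1, G2=1, G3=1, G4=0, G5=1 → Y1=1, Y2=1; observed Y1=0, Y2=0. Eliminates G2 stuck-at-1.
Only G1 stuck-at-0 is consistent with every test.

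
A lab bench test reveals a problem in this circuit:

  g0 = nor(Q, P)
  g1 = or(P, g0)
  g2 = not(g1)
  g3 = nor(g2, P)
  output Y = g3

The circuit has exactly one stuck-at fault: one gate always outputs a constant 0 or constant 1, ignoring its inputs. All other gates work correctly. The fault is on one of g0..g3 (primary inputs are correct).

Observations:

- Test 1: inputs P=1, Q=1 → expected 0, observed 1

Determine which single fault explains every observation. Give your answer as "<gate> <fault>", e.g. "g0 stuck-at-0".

Fault-free values for test 1 (P=1, Q=1): g0=0, g1=1, g2=0, g3=0, giving Y=0. Observed 1.
Test 1: faults giving observed 1 are {g3 stuck-at-1}.
Only g3 stuck-at-1 is consistent with every test.

g3 stuck-at-1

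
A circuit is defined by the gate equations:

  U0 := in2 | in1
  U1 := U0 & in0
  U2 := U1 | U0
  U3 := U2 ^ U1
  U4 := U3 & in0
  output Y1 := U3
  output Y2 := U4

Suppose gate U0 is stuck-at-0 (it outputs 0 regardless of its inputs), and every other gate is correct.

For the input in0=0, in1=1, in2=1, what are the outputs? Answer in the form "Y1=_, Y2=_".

Propagate with U0 forced: U0=0 [stuck-at-0], U1=0, U2=0, U3=0, U4=0.
So the outputs are Y1=0, Y2=0. (Without the fault they would be Y1=1, Y2=0.)

Y1=0, Y2=0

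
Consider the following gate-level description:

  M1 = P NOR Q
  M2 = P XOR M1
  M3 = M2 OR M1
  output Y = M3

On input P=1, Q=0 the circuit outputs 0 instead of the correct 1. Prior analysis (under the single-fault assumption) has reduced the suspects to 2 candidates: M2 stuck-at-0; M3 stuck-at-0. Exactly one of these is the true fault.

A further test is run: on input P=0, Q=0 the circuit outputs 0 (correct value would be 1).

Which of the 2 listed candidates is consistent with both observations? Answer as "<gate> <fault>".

M3 stuck-at-0

Evaluate each candidate on input P=0, Q=0:
  M2 stuck-at-0: M1=1, M2=0 [stuck-at-0], M3=1 → 1 — eliminated
  M3 stuck-at-0: M1=1, M2=1, M3=0 [stuck-at-0] → 0 — matches
Only M3 stuck-at-0 reproduces the observed 0.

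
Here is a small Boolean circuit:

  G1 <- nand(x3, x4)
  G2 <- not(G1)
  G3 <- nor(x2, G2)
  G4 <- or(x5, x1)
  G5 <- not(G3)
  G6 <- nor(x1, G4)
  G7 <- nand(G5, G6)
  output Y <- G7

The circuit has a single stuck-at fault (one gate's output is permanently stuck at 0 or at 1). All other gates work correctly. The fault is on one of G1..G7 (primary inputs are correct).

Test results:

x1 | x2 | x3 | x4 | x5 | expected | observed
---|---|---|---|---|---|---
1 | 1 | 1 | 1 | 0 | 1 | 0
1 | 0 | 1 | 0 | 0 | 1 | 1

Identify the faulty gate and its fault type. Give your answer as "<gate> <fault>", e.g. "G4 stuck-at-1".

Fault-free values for test 1 (x1=1, x2=1, x3=1, x4=1, x5=0): G1=0, G2=1, G3=0, G4=1, G5=1, G6=0, G7=1, giving Y=1. Observed 0.
Test 1: faults giving observed 0 are {G6 stuck-at-1, G7 stuck-at-0}.
Test 2 (x1=1, x2=0, x3=1, x4=0, x5=0): fault-free G1=1, G2=0, G3=1, G4=1, G5=0, G6=0, G7=1 → 1; observed 1. Eliminates G7 stuck-at-0.
Only G6 stuck-at-1 is consistent with every test.

G6 stuck-at-1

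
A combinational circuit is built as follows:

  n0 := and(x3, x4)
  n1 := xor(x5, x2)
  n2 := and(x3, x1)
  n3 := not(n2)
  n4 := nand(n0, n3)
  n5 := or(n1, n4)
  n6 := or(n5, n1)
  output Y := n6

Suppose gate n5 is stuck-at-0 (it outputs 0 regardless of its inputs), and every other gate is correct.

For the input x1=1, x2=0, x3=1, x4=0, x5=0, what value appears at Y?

Propagate with n5 forced: n0=0, n1=0, n2=1, n3=0, n4=1, n5=0 [stuck-at-0], n6=0.
So Y = 0. (Without the fault it would be 1.)

0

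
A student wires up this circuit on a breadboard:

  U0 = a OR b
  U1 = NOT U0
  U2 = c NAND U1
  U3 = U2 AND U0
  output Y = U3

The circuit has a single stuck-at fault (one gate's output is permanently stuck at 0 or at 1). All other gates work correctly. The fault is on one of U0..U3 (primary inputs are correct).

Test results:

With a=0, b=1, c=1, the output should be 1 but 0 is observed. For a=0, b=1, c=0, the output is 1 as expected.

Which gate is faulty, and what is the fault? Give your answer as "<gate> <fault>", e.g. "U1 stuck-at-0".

Fault-free values for test 1 (a=0, b=1, c=1): U0=1, U1=0, U2=1, U3=1, giving Y=1. Observed 0.
Test 1: faults giving observed 0 are {U0 stuck-at-0, U1 stuck-at-1, U2 stuck-at-0, U3 stuck-at-0}.
Test 2 (a=0, b=1, c=0): fault-free U0=1, U1=0, U2=1, U3=1 → 1; observed 1. Eliminates U0 stuck-at-0, U2 stuck-at-0, U3 stuck-at-0.
Only U1 stuck-at-1 is consistent with every test.

U1 stuck-at-1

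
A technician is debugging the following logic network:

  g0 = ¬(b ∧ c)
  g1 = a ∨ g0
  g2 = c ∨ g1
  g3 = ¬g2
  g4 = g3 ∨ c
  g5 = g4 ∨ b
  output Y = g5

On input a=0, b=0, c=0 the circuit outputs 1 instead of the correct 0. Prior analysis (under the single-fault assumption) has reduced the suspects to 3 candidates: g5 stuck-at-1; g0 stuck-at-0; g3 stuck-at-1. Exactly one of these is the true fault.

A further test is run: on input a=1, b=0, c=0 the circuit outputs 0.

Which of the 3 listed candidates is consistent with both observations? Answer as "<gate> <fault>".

g0 stuck-at-0

Evaluate each candidate on input a=1, b=0, c=0:
  g5 stuck-at-1: g0=1, g1=1, g2=1, g3=0, g4=0, g5=1 [stuck-at-1] → 1 — eliminated
  g0 stuck-at-0: g0=0 [stuck-at-0], g1=1, g2=1, g3=0, g4=0, g5=0 → 0 — matches
  g3 stuck-at-1: g0=1, g1=1, g2=1, g3=1 [stuck-at-1], g4=1, g5=1 → 1 — eliminated
Only g0 stuck-at-0 reproduces the observed 0.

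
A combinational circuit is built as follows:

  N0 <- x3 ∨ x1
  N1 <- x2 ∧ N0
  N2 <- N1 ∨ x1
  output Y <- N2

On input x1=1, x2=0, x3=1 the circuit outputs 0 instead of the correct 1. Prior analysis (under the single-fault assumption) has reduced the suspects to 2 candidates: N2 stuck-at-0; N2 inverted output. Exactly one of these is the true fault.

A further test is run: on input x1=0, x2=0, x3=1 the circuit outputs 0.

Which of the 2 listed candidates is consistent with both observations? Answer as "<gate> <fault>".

Evaluate each candidate on input x1=0, x2=0, x3=1:
  N2 stuck-at-0: N0=1, N1=0, N2=0 [stuck-at-0] → 0 — matches
  N2 inverted output: N0=1, N1=0, N2=1 [inverted output] → 1 — eliminated
Only N2 stuck-at-0 reproduces the observed 0.

N2 stuck-at-0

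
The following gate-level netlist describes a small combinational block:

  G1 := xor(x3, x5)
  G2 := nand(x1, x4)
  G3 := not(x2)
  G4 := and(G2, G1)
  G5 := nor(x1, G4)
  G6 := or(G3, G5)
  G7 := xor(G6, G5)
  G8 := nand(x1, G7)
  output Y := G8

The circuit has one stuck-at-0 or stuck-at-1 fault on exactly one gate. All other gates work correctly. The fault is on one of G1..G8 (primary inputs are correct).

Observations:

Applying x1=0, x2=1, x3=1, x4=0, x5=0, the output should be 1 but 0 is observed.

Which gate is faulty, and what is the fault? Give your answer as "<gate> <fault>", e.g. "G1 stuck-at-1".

Fault-free values for test 1 (x1=0, x2=1, x3=1, x4=0, x5=0): G1=1, G2=1, G3=0, G4=1, G5=0, G6=0, G7=0, G8=1, giving Y=1. Observed 0.
Test 1: faults giving observed 0 are {G8 stuck-at-0}.
Only G8 stuck-at-0 is consistent with every test.

G8 stuck-at-0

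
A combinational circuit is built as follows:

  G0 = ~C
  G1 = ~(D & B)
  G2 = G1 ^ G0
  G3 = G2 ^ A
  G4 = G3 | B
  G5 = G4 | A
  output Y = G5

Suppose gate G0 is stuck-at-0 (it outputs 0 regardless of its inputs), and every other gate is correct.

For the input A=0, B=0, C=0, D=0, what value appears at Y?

1

Propagate with G0 forced: G0=0 [stuck-at-0], G1=1, G2=1, G3=1, G4=1, G5=1.
So Y = 1. (Without the fault it would be 0.)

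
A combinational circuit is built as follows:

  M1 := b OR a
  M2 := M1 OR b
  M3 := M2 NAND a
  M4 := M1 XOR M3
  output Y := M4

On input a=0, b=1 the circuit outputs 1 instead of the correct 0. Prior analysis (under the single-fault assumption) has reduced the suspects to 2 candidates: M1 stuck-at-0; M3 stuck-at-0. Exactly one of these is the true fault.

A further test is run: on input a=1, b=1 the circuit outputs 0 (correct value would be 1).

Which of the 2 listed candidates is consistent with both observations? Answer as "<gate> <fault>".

M1 stuck-at-0

Evaluate each candidate on input a=1, b=1:
  M1 stuck-at-0: M1=0 [stuck-at-0], M2=1, M3=0, M4=0 → 0 — matches
  M3 stuck-at-0: M1=1, M2=1, M3=0 [stuck-at-0], M4=1 → 1 — eliminated
Only M1 stuck-at-0 reproduces the observed 0.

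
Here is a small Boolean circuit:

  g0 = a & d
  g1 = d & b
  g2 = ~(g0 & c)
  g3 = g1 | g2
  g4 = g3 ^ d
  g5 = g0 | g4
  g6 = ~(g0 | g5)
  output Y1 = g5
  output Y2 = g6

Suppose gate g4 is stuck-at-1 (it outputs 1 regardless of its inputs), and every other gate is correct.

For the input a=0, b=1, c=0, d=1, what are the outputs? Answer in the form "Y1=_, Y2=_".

Y1=1, Y2=0

Propagate with g4 forced: g0=0, g1=1, g2=1, g3=1, g4=1 [stuck-at-1], g5=1, g6=0.
So the outputs are Y1=1, Y2=0. (Without the fault they would be Y1=0, Y2=1.)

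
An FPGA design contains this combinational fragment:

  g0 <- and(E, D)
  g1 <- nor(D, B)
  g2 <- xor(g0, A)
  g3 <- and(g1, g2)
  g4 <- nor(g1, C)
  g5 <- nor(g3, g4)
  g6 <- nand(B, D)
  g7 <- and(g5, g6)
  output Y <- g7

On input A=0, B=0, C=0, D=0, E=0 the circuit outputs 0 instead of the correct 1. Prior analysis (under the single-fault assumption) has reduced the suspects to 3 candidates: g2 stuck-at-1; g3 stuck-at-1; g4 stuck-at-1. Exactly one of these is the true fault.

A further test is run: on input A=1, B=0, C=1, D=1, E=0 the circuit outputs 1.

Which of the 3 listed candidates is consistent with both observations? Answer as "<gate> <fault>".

g2 stuck-at-1

Evaluate each candidate on input A=1, B=0, C=1, D=1, E=0:
  g2 stuck-at-1: g0=0, g1=0, g2=1 [stuck-at-1], g3=0, g4=0, g5=1, g6=1, g7=1 → 1 — matches
  g3 stuck-at-1: g0=0, g1=0, g2=1, g3=1 [stuck-at-1], g4=0, g5=0, g6=1, g7=0 → 0 — eliminated
  g4 stuck-at-1: g0=0, g1=0, g2=1, g3=0, g4=1 [stuck-at-1], g5=0, g6=1, g7=0 → 0 — eliminated
Only g2 stuck-at-1 reproduces the observed 1.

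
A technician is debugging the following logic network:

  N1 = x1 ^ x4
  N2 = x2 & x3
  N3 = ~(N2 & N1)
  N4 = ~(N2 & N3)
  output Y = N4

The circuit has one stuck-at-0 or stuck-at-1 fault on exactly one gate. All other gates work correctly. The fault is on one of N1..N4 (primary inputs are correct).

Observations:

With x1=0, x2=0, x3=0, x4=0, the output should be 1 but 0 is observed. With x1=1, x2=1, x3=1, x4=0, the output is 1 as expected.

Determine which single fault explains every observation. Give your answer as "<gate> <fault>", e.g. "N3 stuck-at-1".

N2 stuck-at-1

Fault-free values for test 1 (x1=0, x2=0, x3=0, x4=0): N1=0, N2=0, N3=1, N4=1, giving Y=1. Observed 0.
Test 1: faults giving observed 0 are {N2 stuck-at-1, N4 stuck-at-0}.
Test 2 (x1=1, x2=1, x3=1, x4=0): fault-free N1=1, N2=1, N3=0, N4=1 → 1; observed 1. Eliminates N4 stuck-at-0.
Only N2 stuck-at-1 is consistent with every test.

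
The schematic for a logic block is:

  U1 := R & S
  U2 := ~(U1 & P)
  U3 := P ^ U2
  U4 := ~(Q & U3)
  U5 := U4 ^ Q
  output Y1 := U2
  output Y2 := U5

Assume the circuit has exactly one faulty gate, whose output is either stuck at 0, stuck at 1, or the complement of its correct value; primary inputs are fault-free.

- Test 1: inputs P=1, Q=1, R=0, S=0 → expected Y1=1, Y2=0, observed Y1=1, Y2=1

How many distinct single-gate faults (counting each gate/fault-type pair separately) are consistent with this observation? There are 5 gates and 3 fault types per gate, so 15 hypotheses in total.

6

Fault-free: U1=0, U2=1, U3=0, U4=1, U5=0 → Y1=1, Y2=0. Observed Y1=1, Y2=1.
  U1: none of the 3 fault types match ✗
  U2: none of the 3 fault types match ✗
  U3: stuck-at-1, inverted output ✓; others ✗
  U4: stuck-at-0, inverted output ✓; others ✗
  U5: stuck-at-1, inverted output ✓; others ✗
Consistent faults: {U3 stuck-at-1, U3 inverted output, U4 stuck-at-0, U4 inverted output, U5 stuck-at-1, U5 inverted output} — 6 in all.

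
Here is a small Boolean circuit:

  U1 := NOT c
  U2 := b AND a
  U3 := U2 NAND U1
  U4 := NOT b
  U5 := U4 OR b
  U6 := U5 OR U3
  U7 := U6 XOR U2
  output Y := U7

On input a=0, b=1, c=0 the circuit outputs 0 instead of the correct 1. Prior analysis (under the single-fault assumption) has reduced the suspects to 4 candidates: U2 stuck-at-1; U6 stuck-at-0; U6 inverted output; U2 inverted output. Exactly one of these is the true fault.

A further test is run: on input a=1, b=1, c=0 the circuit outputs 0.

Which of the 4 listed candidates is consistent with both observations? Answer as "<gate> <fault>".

U2 stuck-at-1

Evaluate each candidate on input a=1, b=1, c=0:
  U2 stuck-at-1: U1=1, U2=1 [stuck-at-1], U3=0, U4=0, U5=1, U6=1, U7=0 → 0 — matches
  U6 stuck-at-0: U1=1, U2=1, U3=0, U4=0, U5=1, U6=0 [stuck-at-0], U7=1 → 1 — eliminated
  U6 inverted output: U1=1, U2=1, U3=0, U4=0, U5=1, U6=0 [inverted output], U7=1 → 1 — eliminated
  U2 inverted output: U1=1, U2=0 [inverted output], U3=1, U4=0, U5=1, U6=1, U7=1 → 1 — eliminated
Only U2 stuck-at-1 reproduces the observed 0.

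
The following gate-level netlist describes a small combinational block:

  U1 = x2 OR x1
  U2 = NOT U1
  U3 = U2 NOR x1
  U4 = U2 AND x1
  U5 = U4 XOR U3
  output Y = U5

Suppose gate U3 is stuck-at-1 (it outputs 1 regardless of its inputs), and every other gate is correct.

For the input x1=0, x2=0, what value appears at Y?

Propagate with U3 forced: U1=0, U2=1, U3=1 [stuck-at-1], U4=0, U5=1.
So Y = 1. (Without the fault it would be 0.)

1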